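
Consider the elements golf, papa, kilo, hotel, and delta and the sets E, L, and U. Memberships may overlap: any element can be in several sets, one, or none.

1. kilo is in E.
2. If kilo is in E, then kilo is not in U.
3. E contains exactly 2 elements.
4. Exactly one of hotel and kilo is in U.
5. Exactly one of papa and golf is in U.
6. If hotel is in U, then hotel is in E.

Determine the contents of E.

From (1): kilo ∈ E.
(2): kilo ∉ U.
(4) (exactly one): hotel ∈ U.
(6): hotel ∈ E.
(3): E already has 2, so the rest are out.

E = {hotel, kilo}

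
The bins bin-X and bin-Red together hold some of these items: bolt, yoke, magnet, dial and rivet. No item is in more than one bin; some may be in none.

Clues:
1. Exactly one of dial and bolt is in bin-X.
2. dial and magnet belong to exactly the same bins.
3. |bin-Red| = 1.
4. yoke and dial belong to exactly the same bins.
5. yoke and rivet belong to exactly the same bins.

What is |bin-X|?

4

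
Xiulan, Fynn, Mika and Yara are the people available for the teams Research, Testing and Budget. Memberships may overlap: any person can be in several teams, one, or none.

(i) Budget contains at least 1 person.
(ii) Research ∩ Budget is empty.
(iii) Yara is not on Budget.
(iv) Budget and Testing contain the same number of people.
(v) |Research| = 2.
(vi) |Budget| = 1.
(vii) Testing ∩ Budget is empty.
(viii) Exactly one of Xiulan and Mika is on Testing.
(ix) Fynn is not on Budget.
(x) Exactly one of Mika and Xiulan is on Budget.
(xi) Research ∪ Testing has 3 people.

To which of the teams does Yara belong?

Yara: Research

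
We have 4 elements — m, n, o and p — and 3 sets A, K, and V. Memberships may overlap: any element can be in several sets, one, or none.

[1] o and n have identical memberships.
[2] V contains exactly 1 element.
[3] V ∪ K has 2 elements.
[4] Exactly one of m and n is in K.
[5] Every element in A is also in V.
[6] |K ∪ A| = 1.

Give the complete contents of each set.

A = {}; K = {m}; V = {p}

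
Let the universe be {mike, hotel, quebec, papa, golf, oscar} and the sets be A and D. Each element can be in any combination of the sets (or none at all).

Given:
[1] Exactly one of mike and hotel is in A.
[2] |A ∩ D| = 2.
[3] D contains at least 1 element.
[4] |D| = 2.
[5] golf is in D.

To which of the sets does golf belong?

golf: A, D

From (5): golf ∈ D.
Suppose golf ∉ A: no assignment then satisfies all the clues, so golf ∈ A.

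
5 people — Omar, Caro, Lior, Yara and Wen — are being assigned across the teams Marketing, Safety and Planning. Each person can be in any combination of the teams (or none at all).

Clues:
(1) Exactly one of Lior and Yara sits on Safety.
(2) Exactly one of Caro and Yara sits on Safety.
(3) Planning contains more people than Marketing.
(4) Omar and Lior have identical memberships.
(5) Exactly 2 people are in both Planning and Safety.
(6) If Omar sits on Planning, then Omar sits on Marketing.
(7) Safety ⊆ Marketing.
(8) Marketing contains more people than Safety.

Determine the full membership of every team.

Marketing = {Lior, Omar, Wen, Yara}; Safety = {Wen, Yara}; Planning = {Caro, Lior, Omar, Wen, Yara}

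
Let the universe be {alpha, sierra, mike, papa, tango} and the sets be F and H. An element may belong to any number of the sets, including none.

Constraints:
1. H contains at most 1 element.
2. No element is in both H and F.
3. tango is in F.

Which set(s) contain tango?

From (3): tango ∈ F.
(2) (disjoint): tango ∉ H.

tango: F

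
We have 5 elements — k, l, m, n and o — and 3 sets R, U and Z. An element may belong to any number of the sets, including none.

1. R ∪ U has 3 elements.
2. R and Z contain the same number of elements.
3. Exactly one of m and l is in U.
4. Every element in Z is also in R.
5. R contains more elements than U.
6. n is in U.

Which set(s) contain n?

From (6): n ∈ U.
Suppose n ∉ R: no assignment then satisfies all the clues, so n ∈ R.

n: R, U, Z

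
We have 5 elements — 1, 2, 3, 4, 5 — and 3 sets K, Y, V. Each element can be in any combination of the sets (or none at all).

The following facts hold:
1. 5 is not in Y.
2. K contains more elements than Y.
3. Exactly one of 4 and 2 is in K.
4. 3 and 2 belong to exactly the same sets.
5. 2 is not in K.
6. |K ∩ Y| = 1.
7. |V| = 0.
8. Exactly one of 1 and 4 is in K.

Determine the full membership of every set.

K = {4, 5}; Y = {4}; V = {}

From (1): 5 ∉ Y.
From (5): 2 ∉ K.
(3) (exactly one): 4 ∈ K.
(4): 3 matches 2: 3 ∉ K.
(7): V already has 0, so the rest are out.
(8) (exactly one): 1 ∉ K.
Suppose 1 ∈ Y: no assignment then satisfies all the clues, so 1 ∉ Y.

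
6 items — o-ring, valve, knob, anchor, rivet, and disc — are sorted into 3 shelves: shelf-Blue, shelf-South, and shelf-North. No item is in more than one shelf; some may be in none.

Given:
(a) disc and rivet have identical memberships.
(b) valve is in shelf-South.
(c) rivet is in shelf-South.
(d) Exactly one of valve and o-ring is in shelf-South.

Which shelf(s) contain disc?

disc: shelf-South

From (b): valve ∈ shelf-South.
From (c): rivet ∈ shelf-South.
(a): disc matches rivet: disc ∉ shelf-Blue.
(a): disc matches rivet: disc ∈ shelf-South.
(d) (exactly one): o-ring ∉ shelf-South.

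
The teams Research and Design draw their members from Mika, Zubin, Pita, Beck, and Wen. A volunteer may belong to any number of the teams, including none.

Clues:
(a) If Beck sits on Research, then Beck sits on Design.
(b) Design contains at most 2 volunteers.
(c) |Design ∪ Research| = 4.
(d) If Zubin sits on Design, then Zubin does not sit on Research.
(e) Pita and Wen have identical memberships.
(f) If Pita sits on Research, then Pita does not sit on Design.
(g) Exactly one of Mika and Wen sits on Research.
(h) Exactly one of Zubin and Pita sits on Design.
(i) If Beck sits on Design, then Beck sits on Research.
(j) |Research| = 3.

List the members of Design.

Design = {Beck, Zubin}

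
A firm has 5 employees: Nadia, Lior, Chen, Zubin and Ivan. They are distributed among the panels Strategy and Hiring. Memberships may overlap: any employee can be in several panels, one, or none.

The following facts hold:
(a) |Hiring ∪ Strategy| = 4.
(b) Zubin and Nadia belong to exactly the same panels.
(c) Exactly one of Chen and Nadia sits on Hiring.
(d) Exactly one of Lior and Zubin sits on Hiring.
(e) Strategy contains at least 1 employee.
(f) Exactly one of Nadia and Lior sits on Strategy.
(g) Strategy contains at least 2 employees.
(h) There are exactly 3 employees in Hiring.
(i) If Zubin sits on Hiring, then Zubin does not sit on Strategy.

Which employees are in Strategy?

Strategy = {Ivan, Lior}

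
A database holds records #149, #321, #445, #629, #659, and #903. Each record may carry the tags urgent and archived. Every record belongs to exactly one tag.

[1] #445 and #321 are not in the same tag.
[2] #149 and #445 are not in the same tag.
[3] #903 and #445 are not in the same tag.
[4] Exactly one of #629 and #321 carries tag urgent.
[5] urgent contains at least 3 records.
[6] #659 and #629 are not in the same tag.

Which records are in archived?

archived = {#445, #629}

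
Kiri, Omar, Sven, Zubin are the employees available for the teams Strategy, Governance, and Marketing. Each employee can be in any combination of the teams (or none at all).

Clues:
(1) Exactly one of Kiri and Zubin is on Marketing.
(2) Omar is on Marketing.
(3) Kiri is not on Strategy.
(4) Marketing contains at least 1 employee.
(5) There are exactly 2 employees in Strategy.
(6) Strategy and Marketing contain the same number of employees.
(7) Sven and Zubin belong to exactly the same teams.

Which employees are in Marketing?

Marketing = {Kiri, Omar}

From (2): Omar ∈ Marketing.
From (3): Kiri ∉ Strategy.
Suppose Kiri ∉ Marketing: no assignment then satisfies all the clues, so Kiri ∈ Marketing.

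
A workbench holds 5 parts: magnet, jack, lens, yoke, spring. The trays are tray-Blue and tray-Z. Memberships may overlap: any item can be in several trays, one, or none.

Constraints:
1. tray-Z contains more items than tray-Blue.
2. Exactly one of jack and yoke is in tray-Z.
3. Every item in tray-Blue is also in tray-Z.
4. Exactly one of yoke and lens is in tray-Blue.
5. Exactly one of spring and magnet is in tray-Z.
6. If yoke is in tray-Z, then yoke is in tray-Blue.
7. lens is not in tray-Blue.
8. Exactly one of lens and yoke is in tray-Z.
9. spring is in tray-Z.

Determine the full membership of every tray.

tray-Blue = {yoke}; tray-Z = {spring, yoke}

From (7): lens ∉ tray-Blue.
From (9): spring ∈ tray-Z.
(4) (exactly one): yoke ∈ tray-Blue.
(5) (exactly one): magnet ∉ tray-Z.
(3) contrapositive: magnet ∉ tray-Blue.
(3) with yoke ∈ tray-Blue: yoke ∈ tray-Z.
(8) (exactly one): lens ∉ tray-Z.
(2) (exactly one): jack ∉ tray-Z.
(3) contrapositive: jack ∉ tray-Blue.
Suppose spring ∈ tray-Blue: no assignment then satisfies all the clues, so spring ∉ tray-Blue.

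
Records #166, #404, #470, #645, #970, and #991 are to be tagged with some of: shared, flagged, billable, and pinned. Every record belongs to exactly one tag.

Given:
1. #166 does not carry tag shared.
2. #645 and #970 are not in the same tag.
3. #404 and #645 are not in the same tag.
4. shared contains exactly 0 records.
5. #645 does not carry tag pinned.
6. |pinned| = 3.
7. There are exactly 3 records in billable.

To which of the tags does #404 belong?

#404: pinned

From (1): #166 ∉ shared.
From (5): #645 ∉ pinned.
(4): shared already has 0, so the rest are out.
Suppose #404 ∈ flagged: no assignment then satisfies all the clues, so #404 ∉ flagged.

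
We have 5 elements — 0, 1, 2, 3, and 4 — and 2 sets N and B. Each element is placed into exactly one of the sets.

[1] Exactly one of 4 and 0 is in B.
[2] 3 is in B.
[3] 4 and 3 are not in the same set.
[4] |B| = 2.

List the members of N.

N = {1, 2, 4}

From (2): 3 ∈ B.
(3): 4 ∉ B.
Only one set left: 4 ∈ N.
(1) (exactly one): 0 ∈ B.
(4): B already has 2, so the rest are out.
Only one set left: 1 ∈ N.
Only one set left: 2 ∈ N.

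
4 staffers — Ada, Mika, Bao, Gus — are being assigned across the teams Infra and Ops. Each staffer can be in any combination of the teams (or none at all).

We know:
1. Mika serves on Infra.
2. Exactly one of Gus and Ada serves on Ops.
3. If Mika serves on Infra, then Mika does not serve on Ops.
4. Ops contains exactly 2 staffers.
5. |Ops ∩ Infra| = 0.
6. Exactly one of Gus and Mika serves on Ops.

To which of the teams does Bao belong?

From (1): Mika ∈ Infra.
(3): Mika ∉ Ops.
(6) (exactly one): Gus ∈ Ops.
(2) (exactly one): Ada ∉ Ops.
(4): only 2 candidates remain for Ops, so all are in.
Suppose Bao ∈ Infra: no assignment then satisfies all the clues, so Bao ∉ Infra.

Bao: Ops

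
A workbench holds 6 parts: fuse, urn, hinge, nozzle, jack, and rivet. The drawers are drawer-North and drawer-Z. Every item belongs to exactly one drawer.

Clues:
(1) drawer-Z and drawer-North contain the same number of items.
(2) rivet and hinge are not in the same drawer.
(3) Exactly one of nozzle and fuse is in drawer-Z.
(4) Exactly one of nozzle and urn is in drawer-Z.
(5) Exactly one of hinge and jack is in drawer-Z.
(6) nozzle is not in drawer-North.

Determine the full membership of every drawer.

drawer-North = {fuse, hinge, urn}; drawer-Z = {jack, nozzle, rivet}

From (6): nozzle ∉ drawer-North.
Only one drawer left: nozzle ∈ drawer-Z.
(3) (exactly one): fuse ∉ drawer-Z.
(4) (exactly one): urn ∉ drawer-Z.
Only one drawer left: fuse ∈ drawer-North.
Only one drawer left: urn ∈ drawer-North.
Suppose hinge ∉ drawer-North: no assignment then satisfies all the clues, so hinge ∈ drawer-North.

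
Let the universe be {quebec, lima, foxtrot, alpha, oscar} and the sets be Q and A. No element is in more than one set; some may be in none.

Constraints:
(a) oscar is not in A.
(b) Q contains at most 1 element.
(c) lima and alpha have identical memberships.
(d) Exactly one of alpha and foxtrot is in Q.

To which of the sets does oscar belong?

From (a): oscar ∉ A.
Suppose oscar ∈ Q: no assignment then satisfies all the clues, so oscar ∉ Q.

oscar: none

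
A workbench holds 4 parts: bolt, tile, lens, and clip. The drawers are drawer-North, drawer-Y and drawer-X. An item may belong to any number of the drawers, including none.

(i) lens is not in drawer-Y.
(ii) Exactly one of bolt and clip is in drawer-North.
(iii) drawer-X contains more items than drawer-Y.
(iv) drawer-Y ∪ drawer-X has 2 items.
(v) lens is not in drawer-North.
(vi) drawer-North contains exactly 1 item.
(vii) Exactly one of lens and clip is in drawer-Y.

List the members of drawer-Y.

drawer-Y = {clip}

From (i): lens ∉ drawer-Y.
From (v): lens ∉ drawer-North.
(vii) (exactly one): clip ∈ drawer-Y.
Suppose bolt ∈ drawer-Y: no assignment then satisfies all the clues, so bolt ∉ drawer-Y.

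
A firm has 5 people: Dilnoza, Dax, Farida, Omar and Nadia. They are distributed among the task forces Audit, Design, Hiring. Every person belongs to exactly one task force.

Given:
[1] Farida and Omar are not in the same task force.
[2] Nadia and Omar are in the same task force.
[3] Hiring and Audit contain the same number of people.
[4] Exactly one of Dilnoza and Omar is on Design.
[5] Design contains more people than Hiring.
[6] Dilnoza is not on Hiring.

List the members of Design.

From (6): Dilnoza ∉ Hiring.
Suppose Dilnoza ∈ Design: no assignment then satisfies all the clues, so Dilnoza ∉ Design.

Design = {Dax, Nadia, Omar}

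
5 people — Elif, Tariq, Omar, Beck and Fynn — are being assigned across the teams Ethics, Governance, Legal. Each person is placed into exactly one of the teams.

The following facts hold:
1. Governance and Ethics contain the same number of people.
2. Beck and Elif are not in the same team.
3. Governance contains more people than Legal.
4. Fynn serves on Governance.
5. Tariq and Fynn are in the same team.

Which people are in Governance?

Governance = {Fynn, Tariq}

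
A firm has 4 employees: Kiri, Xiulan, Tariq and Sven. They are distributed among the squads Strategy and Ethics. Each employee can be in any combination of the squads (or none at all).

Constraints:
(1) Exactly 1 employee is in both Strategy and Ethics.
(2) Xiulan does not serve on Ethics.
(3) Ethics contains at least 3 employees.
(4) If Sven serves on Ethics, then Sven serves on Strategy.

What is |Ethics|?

3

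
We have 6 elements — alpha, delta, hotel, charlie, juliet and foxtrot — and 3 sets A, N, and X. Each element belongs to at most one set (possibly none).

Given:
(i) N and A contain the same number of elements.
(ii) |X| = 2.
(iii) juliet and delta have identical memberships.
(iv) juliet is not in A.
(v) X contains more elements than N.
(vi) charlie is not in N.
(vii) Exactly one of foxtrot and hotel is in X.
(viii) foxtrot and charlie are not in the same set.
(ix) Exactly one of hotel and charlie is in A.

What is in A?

A = {charlie}

From (iv): juliet ∉ A.
From (vi): charlie ∉ N.
(iii): delta matches juliet: delta ∉ A.
Suppose alpha ∈ A: no assignment then satisfies all the clues, so alpha ∉ A.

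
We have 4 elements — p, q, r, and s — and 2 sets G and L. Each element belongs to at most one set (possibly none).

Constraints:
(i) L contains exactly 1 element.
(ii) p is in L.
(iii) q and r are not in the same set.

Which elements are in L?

L = {p}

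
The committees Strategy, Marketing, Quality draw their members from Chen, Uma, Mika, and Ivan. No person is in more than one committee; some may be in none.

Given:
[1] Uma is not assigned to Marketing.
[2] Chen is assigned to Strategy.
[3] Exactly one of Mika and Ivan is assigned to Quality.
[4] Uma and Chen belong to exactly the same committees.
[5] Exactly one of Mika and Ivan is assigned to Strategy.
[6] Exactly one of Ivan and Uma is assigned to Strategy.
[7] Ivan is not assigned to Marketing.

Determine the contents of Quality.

Quality = {Ivan}

From (1): Uma ∉ Marketing.
From (2): Chen ∈ Strategy.
From (7): Ivan ∉ Marketing.
(4): Uma matches Chen: Uma ∈ Strategy.
(6) (exactly one): Ivan ∉ Strategy.
(5) (exactly one): Mika ∈ Strategy.
(3) (exactly one): Ivan ∈ Quality.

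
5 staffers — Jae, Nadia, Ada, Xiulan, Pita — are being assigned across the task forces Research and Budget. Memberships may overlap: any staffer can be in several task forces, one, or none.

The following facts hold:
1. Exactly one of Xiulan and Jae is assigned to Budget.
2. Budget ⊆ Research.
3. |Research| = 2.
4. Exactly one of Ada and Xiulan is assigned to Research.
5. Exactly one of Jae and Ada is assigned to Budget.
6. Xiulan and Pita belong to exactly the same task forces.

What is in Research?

Research = {Ada, Jae}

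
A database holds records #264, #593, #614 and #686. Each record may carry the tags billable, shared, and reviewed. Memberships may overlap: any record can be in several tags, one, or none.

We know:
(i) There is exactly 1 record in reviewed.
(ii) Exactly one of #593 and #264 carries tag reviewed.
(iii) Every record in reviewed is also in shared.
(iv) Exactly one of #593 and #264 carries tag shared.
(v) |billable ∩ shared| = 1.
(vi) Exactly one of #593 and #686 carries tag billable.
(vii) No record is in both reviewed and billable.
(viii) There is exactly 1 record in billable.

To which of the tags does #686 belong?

#686: billable, shared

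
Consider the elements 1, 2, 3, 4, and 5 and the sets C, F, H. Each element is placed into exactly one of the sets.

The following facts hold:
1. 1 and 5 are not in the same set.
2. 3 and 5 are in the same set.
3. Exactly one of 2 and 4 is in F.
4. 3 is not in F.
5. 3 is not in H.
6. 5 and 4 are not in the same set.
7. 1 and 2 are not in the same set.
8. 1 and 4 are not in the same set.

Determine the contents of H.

H = {1}

From (4): 3 ∉ F.
From (5): 3 ∉ H.
(2): 5 matches 3: 5 ∉ F.
(2): 5 matches 3: 5 ∉ H.
Only one set left: 3 ∈ C.
Only one set left: 5 ∈ C.
(1): 1 ∉ C.
(6): 4 ∉ C.
Suppose 1 ∉ H: no assignment then satisfies all the clues, so 1 ∈ H.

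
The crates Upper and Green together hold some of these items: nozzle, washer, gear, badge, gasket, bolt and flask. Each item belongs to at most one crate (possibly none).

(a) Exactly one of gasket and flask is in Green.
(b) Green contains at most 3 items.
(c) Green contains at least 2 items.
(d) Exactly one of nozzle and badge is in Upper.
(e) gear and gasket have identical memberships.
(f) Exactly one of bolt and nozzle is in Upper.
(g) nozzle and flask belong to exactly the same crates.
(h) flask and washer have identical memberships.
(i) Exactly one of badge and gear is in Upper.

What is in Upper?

Upper = {badge, bolt}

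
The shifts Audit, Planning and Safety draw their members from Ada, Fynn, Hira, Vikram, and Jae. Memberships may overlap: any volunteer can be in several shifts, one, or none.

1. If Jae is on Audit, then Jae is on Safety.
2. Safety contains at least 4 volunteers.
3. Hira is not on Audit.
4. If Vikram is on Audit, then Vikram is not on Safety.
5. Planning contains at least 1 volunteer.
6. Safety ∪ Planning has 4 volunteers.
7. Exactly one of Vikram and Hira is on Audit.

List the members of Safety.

Safety = {Ada, Fynn, Hira, Jae}

From (3): Hira ∉ Audit.
(7) (exactly one): Vikram ∈ Audit.
(4): Vikram ∉ Safety.
(2): only 4 candidates remain for Safety, so all are in.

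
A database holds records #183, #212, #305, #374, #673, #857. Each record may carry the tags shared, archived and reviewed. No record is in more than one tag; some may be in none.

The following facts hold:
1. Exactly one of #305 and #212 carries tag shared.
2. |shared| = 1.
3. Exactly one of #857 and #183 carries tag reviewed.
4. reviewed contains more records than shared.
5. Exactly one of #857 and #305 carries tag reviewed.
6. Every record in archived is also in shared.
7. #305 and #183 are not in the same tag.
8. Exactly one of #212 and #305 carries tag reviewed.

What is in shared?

shared = {#305}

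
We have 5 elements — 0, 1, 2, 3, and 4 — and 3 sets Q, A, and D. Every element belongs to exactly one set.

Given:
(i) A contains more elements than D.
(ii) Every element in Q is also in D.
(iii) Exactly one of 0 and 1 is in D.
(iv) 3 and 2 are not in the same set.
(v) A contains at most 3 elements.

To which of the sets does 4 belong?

4: A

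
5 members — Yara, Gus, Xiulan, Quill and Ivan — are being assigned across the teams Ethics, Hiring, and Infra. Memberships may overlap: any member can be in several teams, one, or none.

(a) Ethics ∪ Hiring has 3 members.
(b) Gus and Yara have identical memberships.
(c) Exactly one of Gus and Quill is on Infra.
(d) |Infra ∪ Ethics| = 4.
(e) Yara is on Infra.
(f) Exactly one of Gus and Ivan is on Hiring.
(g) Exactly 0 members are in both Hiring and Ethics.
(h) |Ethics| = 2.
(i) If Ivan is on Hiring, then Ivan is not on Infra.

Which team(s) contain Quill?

Quill: Ethics

From (e): Yara ∈ Infra.
(b): Gus matches Yara: Gus ∈ Infra.
(c) (exactly one): Quill ∉ Infra.
Suppose Quill ∉ Ethics: no assignment then satisfies all the clues, so Quill ∈ Ethics.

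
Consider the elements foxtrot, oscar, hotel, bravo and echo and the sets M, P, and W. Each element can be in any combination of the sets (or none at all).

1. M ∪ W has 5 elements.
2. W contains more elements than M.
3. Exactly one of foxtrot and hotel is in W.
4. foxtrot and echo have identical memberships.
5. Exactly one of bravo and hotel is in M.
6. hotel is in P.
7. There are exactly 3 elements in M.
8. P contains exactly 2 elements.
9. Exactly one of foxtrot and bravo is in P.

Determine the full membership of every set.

M = {echo, foxtrot, hotel}; P = {bravo, hotel}; W = {bravo, echo, foxtrot, oscar}

From (6): hotel ∈ P.
Suppose foxtrot ∉ M: no assignment then satisfies all the clues, so foxtrot ∈ M.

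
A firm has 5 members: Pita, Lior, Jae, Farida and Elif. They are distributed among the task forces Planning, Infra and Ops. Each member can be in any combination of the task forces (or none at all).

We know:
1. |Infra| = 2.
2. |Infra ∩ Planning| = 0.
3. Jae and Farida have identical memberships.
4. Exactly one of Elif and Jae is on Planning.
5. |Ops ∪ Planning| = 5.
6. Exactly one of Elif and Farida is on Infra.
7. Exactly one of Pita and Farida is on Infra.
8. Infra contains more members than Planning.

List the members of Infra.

Infra = {Farida, Jae}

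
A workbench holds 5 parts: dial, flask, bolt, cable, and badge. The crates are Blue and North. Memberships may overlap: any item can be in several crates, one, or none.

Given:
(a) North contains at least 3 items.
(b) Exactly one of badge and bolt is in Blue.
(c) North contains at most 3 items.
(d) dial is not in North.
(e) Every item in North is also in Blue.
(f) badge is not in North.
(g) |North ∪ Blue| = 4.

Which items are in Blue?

From (d): dial ∉ North.
From (f): badge ∉ North.
(a): only 3 candidates remain for North, so all are in.
(e) with flask ∈ North: flask ∈ Blue.
(e) with bolt ∈ North: bolt ∈ Blue.
(e) with cable ∈ North: cable ∈ Blue.
(b) (exactly one): badge ∉ Blue.
Suppose dial ∉ Blue: no assignment then satisfies all the clues, so dial ∈ Blue.

Blue = {bolt, cable, dial, flask}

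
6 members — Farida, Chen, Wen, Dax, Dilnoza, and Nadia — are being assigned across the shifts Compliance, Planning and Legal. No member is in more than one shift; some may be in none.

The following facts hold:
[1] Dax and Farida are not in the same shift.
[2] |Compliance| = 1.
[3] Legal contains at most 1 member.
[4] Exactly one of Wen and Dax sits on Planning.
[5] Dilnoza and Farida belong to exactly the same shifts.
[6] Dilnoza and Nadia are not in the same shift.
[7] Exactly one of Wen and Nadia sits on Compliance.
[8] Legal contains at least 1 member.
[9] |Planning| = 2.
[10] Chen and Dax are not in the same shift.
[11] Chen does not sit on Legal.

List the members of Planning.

Planning = {Chen, Wen}

From (11): Chen ∉ Legal.
Suppose Farida ∈ Planning: no assignment then satisfies all the clues, so Farida ∉ Planning.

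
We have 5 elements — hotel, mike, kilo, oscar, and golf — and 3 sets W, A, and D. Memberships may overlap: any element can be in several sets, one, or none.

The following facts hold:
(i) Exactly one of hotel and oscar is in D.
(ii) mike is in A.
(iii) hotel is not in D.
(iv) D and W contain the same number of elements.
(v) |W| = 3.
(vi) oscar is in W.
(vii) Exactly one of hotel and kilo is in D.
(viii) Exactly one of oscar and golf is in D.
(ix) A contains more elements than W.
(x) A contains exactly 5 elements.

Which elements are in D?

D = {kilo, mike, oscar}

From (ii): mike ∈ A.
From (iii): hotel ∉ D.
From (vi): oscar ∈ W.
(i) (exactly one): oscar ∈ D.
(vii) (exactly one): kilo ∈ D.
(viii) (exactly one): golf ∉ D.
(x): only 5 candidates remain for A, so all are in.
Suppose mike ∉ D: no assignment then satisfies all the clues, so mike ∈ D.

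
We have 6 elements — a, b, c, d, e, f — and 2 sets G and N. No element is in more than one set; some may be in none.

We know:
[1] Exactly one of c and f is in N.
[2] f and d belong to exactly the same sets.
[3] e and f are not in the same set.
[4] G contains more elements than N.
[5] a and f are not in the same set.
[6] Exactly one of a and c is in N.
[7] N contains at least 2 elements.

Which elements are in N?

N = {c, e}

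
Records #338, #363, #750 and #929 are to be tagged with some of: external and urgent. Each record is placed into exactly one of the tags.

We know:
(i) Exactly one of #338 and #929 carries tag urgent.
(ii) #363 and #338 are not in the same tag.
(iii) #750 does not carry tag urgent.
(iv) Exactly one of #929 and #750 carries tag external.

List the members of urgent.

From (iii): #750 ∉ urgent.
Only one tag left: #750 ∈ external.
(iv) (exactly one): #929 ∉ external.
Only one tag left: #929 ∈ urgent.
(i) (exactly one): #338 ∉ urgent.
Only one tag left: #338 ∈ external.
(ii): #363 ∉ external.
Only one tag left: #363 ∈ urgent.

urgent = {#363, #929}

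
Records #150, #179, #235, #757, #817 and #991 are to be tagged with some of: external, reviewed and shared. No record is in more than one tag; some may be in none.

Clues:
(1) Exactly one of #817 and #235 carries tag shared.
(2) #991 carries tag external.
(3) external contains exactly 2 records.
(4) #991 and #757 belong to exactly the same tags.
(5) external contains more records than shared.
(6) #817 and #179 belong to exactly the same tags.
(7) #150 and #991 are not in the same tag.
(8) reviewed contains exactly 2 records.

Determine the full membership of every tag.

external = {#757, #991}; reviewed = {#179, #817}; shared = {#235}

From (2): #991 ∈ external.
(4): #757 matches #991: #757 ∈ external.
(7): #150 ∉ external.
(3): external already has 2, so the rest are out.
Suppose #150 ∈ reviewed: no assignment then satisfies all the clues, so #150 ∉ reviewed.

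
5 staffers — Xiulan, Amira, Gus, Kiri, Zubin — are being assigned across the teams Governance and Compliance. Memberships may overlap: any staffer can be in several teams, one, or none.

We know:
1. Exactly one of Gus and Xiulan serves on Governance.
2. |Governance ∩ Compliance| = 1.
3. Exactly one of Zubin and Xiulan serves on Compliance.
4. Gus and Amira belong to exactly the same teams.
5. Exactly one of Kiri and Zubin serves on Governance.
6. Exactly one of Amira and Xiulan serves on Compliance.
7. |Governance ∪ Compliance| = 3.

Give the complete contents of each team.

Governance = {Xiulan, Zubin}; Compliance = {Kiri, Xiulan}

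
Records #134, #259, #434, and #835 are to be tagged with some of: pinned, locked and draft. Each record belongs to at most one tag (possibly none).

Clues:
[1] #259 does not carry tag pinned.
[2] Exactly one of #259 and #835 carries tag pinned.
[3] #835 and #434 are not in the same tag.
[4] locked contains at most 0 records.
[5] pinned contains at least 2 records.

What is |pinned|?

From (1): #259 ∉ pinned.
(2) (exactly one): #835 ∈ pinned.
(3): #434 ∉ pinned.
(4): locked already has 0, so the rest are out.
(5): only 2 candidates remain for pinned, so all are in.

2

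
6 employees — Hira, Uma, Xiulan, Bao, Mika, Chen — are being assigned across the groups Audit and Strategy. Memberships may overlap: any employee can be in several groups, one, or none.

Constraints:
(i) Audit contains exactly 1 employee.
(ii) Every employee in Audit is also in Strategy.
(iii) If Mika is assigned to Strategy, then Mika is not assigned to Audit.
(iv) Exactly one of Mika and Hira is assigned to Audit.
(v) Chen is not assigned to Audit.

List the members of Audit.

From (v): Chen ∉ Audit.
Suppose Hira ∉ Audit: no assignment then satisfies all the clues, so Hira ∈ Audit.

Audit = {Hira}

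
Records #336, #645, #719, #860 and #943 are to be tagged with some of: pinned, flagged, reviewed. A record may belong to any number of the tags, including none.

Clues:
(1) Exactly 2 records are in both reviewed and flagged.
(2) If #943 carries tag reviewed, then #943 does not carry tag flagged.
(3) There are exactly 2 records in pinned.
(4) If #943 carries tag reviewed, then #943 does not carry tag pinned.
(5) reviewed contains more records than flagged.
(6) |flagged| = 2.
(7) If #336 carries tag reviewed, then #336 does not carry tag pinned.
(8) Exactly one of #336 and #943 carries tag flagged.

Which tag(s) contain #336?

#336: flagged, reviewed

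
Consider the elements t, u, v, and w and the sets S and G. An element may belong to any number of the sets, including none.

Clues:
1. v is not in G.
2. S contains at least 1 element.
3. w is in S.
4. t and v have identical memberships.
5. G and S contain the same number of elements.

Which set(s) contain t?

t: none

From (1): v ∉ G.
From (3): w ∈ S.
(4): t matches v: t ∉ G.
Suppose t ∈ S: no assignment then satisfies all the clues, so t ∉ S.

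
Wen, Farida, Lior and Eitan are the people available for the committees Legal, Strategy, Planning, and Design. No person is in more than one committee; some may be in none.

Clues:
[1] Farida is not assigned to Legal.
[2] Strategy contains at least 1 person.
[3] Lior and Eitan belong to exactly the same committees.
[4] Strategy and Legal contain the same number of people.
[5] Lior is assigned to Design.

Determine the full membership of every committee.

Legal = {Wen}; Strategy = {Farida}; Planning = {}; Design = {Eitan, Lior}

From (1): Farida ∉ Legal.
From (5): Lior ∈ Design.
(3): Eitan matches Lior: Eitan ∉ Legal.
(3): Eitan matches Lior: Eitan ∉ Strategy.
(3): Eitan matches Lior: Eitan ∉ Planning.
(3): Eitan matches Lior: Eitan ∈ Design.
Suppose Wen ∉ Legal: no assignment then satisfies all the clues, so Wen ∈ Legal.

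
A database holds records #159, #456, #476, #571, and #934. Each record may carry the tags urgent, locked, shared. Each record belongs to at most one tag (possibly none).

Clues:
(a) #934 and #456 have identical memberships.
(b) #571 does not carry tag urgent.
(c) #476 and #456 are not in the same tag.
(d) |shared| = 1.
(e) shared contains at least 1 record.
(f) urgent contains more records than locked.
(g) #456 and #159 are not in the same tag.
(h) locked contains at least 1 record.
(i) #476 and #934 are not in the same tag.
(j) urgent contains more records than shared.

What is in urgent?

urgent = {#456, #934}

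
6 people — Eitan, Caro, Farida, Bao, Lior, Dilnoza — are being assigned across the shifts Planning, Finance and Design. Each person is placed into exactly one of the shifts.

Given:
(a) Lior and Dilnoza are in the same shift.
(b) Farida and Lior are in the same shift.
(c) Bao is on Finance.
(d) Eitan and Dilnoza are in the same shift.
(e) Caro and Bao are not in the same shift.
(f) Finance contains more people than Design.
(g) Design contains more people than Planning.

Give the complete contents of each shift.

Planning = {}; Finance = {Bao, Dilnoza, Eitan, Farida, Lior}; Design = {Caro}

From (c): Bao ∈ Finance.
(e): Caro ∉ Finance.
Suppose Eitan ∈ Planning: no assignment then satisfies all the clues, so Eitan ∉ Planning.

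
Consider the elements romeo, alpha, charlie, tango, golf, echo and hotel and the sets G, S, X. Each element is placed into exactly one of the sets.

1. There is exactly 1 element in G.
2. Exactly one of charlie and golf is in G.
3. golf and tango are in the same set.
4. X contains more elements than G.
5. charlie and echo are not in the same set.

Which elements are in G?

G = {charlie}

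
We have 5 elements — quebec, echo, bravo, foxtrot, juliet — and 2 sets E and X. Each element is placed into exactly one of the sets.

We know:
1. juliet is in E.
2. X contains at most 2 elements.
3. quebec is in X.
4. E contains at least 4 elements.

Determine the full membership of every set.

From (1): juliet ∈ E.
From (3): quebec ∈ X.
(4): only 4 candidates remain for E, so all are in.

E = {bravo, echo, foxtrot, juliet}; X = {quebec}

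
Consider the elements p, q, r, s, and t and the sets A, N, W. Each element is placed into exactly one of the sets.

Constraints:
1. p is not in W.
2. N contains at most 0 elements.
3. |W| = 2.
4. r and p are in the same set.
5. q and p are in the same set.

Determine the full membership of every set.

From (1): p ∉ W.
(2): N already has 0, so the rest are out.
(4): r matches p: r ∉ W.
(5): q matches p: q ∉ W.
Only one set left: p ∈ A.
Only one set left: q ∈ A.
Only one set left: r ∈ A.
(3): only 2 candidates remain for W, so all are in.

A = {p, q, r}; N = {}; W = {s, t}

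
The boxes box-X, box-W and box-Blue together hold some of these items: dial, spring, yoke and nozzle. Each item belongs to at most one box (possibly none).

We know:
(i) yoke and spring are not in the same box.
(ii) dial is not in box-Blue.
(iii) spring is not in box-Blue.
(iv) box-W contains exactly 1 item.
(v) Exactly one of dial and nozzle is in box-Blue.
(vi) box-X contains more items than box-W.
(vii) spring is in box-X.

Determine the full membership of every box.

From (ii): dial ∉ box-Blue.
From (iii): spring ∉ box-Blue.
From (vii): spring ∈ box-X.
(i): yoke ∉ box-X.
(v) (exactly one): nozzle ∈ box-Blue.
Suppose dial ∉ box-X: no assignment then satisfies all the clues, so dial ∈ box-X.

box-X = {dial, spring}; box-W = {yoke}; box-Blue = {nozzle}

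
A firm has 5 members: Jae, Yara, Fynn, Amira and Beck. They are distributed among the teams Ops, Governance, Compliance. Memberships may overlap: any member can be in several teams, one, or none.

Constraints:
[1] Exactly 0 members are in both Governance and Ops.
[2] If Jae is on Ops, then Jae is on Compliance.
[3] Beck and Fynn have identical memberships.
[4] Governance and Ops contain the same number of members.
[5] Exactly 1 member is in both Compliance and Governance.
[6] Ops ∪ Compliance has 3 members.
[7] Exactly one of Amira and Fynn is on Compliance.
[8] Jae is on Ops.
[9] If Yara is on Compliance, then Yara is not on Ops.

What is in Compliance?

Compliance = {Amira, Jae, Yara}

From (8): Jae ∈ Ops.
(2): Jae ∈ Compliance.
Suppose Yara ∉ Compliance: no assignment then satisfies all the clues, so Yara ∈ Compliance.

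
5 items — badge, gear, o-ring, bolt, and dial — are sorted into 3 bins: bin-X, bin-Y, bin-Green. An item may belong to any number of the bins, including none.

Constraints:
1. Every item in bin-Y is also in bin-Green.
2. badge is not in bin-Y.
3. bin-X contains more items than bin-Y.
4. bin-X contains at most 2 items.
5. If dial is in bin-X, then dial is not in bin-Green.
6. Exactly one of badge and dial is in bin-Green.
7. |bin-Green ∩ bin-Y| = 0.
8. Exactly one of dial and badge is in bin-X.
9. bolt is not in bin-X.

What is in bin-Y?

bin-Y = {}

From (2): badge ∉ bin-Y.
From (9): bolt ∉ bin-X.
Suppose gear ∈ bin-Y: no assignment then satisfies all the clues, so gear ∉ bin-Y.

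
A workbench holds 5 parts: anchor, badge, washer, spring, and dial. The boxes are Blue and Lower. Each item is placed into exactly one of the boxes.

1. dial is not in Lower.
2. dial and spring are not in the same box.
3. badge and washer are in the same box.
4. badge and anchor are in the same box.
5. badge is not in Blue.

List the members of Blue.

Blue = {dial}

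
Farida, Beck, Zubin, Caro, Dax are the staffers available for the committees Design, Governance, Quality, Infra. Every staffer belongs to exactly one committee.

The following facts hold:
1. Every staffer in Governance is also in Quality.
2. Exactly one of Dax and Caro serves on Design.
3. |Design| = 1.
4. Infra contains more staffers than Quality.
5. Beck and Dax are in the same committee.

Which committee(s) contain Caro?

Caro: Design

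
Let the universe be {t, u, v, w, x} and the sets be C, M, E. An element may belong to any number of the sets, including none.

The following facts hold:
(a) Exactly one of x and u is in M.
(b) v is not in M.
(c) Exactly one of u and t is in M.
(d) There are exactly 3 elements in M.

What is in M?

M = {t, w, x}

From (b): v ∉ M.
Suppose t ∉ M: no assignment then satisfies all the clues, so t ∈ M.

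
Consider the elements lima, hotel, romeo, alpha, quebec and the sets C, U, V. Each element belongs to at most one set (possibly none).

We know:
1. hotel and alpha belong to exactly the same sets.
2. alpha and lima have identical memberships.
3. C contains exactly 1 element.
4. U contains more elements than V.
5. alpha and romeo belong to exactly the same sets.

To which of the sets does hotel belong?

hotel: U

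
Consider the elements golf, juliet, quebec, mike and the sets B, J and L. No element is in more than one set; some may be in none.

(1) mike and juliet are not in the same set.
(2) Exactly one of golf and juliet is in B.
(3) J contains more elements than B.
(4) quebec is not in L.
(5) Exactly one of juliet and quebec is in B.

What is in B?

From (4): quebec ∉ L.
Suppose golf ∈ B: no assignment then satisfies all the clues, so golf ∉ B.

B = {juliet}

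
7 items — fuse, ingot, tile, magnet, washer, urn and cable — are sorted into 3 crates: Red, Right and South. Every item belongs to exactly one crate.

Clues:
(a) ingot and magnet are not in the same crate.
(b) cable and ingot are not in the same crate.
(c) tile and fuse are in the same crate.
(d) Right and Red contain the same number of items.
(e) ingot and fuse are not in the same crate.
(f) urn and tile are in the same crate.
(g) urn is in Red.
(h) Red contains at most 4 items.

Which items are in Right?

Right = {cable, magnet, washer}

From (g): urn ∈ Red.
(f): tile matches urn: tile ∈ Red.
(c): fuse matches tile: fuse ∈ Red.
(e): ingot ∉ Red.
Suppose ingot ∈ Right: no assignment then satisfies all the clues, so ingot ∉ Right.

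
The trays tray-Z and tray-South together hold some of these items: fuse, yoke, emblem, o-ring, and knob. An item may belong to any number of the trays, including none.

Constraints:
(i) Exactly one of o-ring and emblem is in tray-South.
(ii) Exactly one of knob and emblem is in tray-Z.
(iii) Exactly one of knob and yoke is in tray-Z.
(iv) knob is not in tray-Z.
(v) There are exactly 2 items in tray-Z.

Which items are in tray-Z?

From (iv): knob ∉ tray-Z.
(ii) (exactly one): emblem ∈ tray-Z.
(iii) (exactly one): yoke ∈ tray-Z.
(v): tray-Z already has 2, so the rest are out.

tray-Z = {emblem, yoke}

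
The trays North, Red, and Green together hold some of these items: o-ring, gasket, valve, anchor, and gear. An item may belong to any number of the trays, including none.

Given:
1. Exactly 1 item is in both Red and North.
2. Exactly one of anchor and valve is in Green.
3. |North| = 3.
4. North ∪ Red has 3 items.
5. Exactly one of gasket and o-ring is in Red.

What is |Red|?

1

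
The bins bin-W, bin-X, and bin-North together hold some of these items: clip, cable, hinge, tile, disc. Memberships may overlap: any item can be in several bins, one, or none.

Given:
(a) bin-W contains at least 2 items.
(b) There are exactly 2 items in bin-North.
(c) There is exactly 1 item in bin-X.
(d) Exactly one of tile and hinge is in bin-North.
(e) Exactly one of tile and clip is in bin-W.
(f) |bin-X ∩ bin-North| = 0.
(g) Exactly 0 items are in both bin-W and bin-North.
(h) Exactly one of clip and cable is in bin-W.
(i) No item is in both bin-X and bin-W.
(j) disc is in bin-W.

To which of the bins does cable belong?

cable: bin-North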